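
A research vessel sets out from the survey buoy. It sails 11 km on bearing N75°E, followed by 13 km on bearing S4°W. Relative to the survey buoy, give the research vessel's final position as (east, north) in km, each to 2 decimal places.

(9.72, -10.12)

Leg 1 (N75°E, 11 km): east 11 sin 75° = 10.63, north 11 cos 75° = 2.85
Leg 2 (S4°W, 13 km): east 13 sin 184° = -0.91, north 13 cos 184° = -12.97
Summing: 9.72 km east, -10.12 km north → (9.72, -10.12).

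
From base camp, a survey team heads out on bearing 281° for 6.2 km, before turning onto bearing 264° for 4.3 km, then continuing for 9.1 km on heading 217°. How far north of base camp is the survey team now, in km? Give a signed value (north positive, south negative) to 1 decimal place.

Leg 1 (281°, 6.2 km): east 6.2 sin 281° = -6.09, north 6.2 cos 281° = 1.18
Leg 2 (264°, 4.3 km): east 4.3 sin 264° = -4.28, north 4.3 cos 264° = -0.45
Leg 3 (217°, 9.1 km): east 9.1 sin 217° = -5.48, north 9.1 cos 217° = -7.27
Net north component: -6.53 km.

-6.5 km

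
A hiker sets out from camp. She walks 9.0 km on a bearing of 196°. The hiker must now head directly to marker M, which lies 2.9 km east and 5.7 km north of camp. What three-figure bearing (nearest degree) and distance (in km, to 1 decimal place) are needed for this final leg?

021°, 15.3 km

Leg 1 (196°, 9.0 km): east 9.0 sin 196° = -2.48, north 9.0 cos 196° = -8.65
Current position: (-2.48, -8.65). Target: (2.9, 5.7). Remaining: Δeast = 5.38, Δnorth = 14.35.
Bearing = atan2(5.38, 14.35) mod 360° = 20.55°; distance = √((5.38)² + (14.35)²) = 15.327 km.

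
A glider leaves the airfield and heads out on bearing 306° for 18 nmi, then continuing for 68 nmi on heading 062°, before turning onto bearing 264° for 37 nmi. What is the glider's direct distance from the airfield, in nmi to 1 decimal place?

Leg 1 (306°, 18 nmi): east 18 sin 306° = -14.56, north 18 cos 306° = 10.58
Leg 2 (062°, 68 nmi): east 68 sin 62° = 60.04, north 68 cos 62° = 31.92
Leg 3 (264°, 37 nmi): east 37 sin 264° = -36.80, north 37 cos 264° = -3.87
Net: 8.68 east, 38.64 north. Distance = √((8.68)² + (38.64)²) = 39.600 nmi.

39.6 nmi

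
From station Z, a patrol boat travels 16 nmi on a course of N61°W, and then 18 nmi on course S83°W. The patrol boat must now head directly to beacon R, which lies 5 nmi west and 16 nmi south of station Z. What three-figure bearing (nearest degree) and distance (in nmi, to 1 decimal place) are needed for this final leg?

Leg 1 (N61°W, 16 nmi): east 16 sin 299° = -13.99, north 16 cos 299° = 7.76
Leg 2 (S83°W, 18 nmi): east 18 sin 263° = -17.87, north 18 cos 263° = -2.19
Current position: (-31.86, 5.56). Target: (-5, -16). Remaining: Δeast = 26.86, Δnorth = -21.56.
Bearing = atan2(26.86, -21.56) mod 360° = 128.76°; distance = √((26.86)² + (-21.56)²) = 34.444 nmi.

129°, 34.4 nmi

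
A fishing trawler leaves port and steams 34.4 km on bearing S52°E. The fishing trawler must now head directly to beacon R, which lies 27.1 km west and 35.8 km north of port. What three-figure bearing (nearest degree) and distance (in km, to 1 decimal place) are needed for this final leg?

316°, 78.6 km

Leg 1 (S52°E, 34.4 km): east 34.4 sin 128° = 27.11, north 34.4 cos 128° = -21.18
Current position: (27.11, -21.18). Target: (-27.1, 35.8). Remaining: Δeast = -54.21, Δnorth = 56.98.
Bearing = atan2(-54.21, 56.98) mod 360° = 316.43°; distance = √((-54.21)² + (56.98)²) = 78.645 km.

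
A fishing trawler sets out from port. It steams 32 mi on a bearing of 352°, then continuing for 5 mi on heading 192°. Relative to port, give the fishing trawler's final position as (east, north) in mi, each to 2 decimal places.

(-5.49, 26.80)

Leg 1 (352°, 32 mi): east 32 sin 352° = -4.45, north 32 cos 352° = 31.69
Leg 2 (192°, 5 mi): east 5 sin 192° = -1.04, north 5 cos 192° = -4.89
Summing: -5.49 mi east, 26.80 mi north → (-5.49, 26.80).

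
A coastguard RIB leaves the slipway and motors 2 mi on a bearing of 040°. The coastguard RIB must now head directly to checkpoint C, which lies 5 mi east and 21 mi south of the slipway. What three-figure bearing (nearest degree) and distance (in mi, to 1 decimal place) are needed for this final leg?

Leg 1 (040°, 2 mi): east 2 sin 40° = 1.29, north 2 cos 40° = 1.53
Current position: (1.29, 1.53). Target: (5, -21). Remaining: Δeast = 3.71, Δnorth = -22.53.
Bearing = atan2(3.71, -22.53) mod 360° = 170.64°; distance = √((3.71)² + (-22.53)²) = 22.836 mi.

171°, 22.8 mi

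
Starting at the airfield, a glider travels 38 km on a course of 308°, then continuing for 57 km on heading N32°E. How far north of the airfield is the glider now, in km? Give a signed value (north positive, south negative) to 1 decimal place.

Leg 1 (308°, 38 km): east 38 sin 308° = -29.94, north 38 cos 308° = 23.40
Leg 2 (N32°E, 57 km): east 57 sin 32° = 30.21, north 57 cos 32° = 48.34
Net north component: 71.73 km.

71.7 km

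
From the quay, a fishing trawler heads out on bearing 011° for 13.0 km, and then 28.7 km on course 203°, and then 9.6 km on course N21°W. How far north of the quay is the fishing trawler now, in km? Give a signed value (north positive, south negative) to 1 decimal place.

-4.7 km

Leg 1 (011°, 13.0 km): east 13.0 sin 11° = 2.48, north 13.0 cos 11° = 12.76
Leg 2 (203°, 28.7 km): east 28.7 sin 203° = -11.21, north 28.7 cos 203° = -26.42
Leg 3 (N21°W, 9.6 km): east 9.6 sin 339° = -3.44, north 9.6 cos 339° = 8.96
Net north component: -4.69 km.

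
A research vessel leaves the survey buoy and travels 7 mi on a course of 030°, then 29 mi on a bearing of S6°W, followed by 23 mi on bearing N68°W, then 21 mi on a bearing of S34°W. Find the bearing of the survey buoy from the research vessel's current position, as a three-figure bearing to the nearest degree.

Leg 1 (030°, 7 mi): east 7 sin 30° = 3.50, north 7 cos 30° = 6.06
Leg 2 (S6°W, 29 mi): east 29 sin 186° = -3.03, north 29 cos 186° = -28.84
Leg 3 (N68°W, 23 mi): east 23 sin 292° = -21.33, north 23 cos 292° = 8.62
Leg 4 (S34°W, 21 mi): east 21 sin 214° = -11.74, north 21 cos 214° = -17.41
Net displacement: -32.60 east, -31.57 north. Direction back to start is (32.60, 31.57): bearing = atan2(32.60, 31.57) mod 360° = 45.92° ≈ 046°.

046°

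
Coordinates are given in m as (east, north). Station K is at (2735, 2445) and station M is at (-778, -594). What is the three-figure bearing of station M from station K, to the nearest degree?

229°

Δeast = -778 − 2735 = -3513.00; Δnorth = -594 − 2445 = -3039.00.
Bearing = atan2(Δeast, Δnorth) mod 360° = 229.14° ≈ 229°.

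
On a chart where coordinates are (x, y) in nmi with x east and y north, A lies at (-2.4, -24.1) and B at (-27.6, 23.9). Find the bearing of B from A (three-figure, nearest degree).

332°

Δeast = -27.6 − -2.4 = -25.20; Δnorth = 23.9 − -24.1 = 48.00.
Bearing = atan2(Δeast, Δnorth) mod 360° = 332.30° ≈ 332°.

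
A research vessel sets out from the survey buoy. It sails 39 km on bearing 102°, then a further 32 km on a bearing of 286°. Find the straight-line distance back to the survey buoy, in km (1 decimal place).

Leg 1 (102°, 39 km): east 39 sin 102° = 38.15, north 39 cos 102° = -8.11
Leg 2 (286°, 32 km): east 32 sin 286° = -30.76, north 32 cos 286° = 8.82
Net: 7.39 east, 0.71 north. Distance = √((7.39)² + (0.71)²) = 7.422 km.

7.4 km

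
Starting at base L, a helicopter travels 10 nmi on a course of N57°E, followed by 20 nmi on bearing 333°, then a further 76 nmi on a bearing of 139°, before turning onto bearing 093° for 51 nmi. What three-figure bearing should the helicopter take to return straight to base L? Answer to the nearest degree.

Leg 1 (N57°E, 10 nmi): east 10 sin 57° = 8.39, north 10 cos 57° = 5.45
Leg 2 (333°, 20 nmi): east 20 sin 333° = -9.08, north 20 cos 333° = 17.82
Leg 3 (139°, 76 nmi): east 76 sin 139° = 49.86, north 76 cos 139° = -57.36
Leg 4 (093°, 51 nmi): east 51 sin 93° = 50.93, north 51 cos 93° = -2.67
Net displacement: 100.10 east, -36.76 north. Direction back to start is (-100.10, 36.76): bearing = atan2(-100.10, 36.76) mod 360° = 290.17° ≈ 290°.

290°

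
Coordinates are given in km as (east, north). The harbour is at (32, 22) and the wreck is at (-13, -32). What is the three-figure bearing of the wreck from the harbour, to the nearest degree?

Δeast = -13 − 32 = -45.00; Δnorth = -32 − 22 = -54.00.
Bearing = atan2(Δeast, Δnorth) mod 360° = 219.81° ≈ 220°.

220°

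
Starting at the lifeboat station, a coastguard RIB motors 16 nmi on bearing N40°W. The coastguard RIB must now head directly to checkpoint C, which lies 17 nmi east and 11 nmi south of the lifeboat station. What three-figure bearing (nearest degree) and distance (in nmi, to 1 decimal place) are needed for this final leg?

Leg 1 (N40°W, 16 nmi): east 16 sin 320° = -10.28, north 16 cos 320° = 12.26
Current position: (-10.28, 12.26). Target: (17, -11). Remaining: Δeast = 27.28, Δnorth = -23.26.
Bearing = atan2(27.28, -23.26) mod 360° = 130.44°; distance = √((27.28)² + (-23.26)²) = 35.851 nmi.

130°, 35.9 nmi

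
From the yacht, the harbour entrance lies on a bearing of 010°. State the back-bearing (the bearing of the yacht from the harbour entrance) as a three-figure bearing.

Back-bearing = 010° + 180° = 190°.

190°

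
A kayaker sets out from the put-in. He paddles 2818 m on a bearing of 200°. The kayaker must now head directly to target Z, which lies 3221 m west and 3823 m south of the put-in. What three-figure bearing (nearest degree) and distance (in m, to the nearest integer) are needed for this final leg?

243°, 2545 m

Leg 1 (200°, 2818 m): east 2818 sin 200° = -963.81, north 2818 cos 200° = -2648.05
Current position: (-963.81, -2648.05). Target: (-3221, -3823). Remaining: Δeast = -2257.19, Δnorth = -1174.95.
Bearing = atan2(-2257.19, -1174.95) mod 360° = 242.50°; distance = √((-2257.19)² + (-1174.95)²) = 2544.679 m.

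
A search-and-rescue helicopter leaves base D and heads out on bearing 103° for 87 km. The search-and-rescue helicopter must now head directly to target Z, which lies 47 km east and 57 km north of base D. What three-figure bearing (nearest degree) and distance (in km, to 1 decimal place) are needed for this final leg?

Leg 1 (103°, 87 km): east 87 sin 103° = 84.77, north 87 cos 103° = -19.57
Current position: (84.77, -19.57). Target: (47, 57). Remaining: Δeast = -37.77, Δnorth = 76.57.
Bearing = atan2(-37.77, 76.57) mod 360° = 333.74°; distance = √((-37.77)² + (76.57)²) = 85.380 km.

334°, 85.4 km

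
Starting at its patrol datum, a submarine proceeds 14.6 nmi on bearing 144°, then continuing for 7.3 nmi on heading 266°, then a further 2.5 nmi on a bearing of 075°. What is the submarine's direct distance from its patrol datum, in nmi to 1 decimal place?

12.3 nmi

Leg 1 (144°, 14.6 nmi): east 14.6 sin 144° = 8.58, north 14.6 cos 144° = -11.81
Leg 2 (266°, 7.3 nmi): east 7.3 sin 266° = -7.28, north 7.3 cos 266° = -0.51
Leg 3 (075°, 2.5 nmi): east 2.5 sin 75° = 2.41, north 2.5 cos 75° = 0.65
Net: 3.71 east, -11.67 north. Distance = √((3.71)² + (-11.67)²) = 12.250 nmi.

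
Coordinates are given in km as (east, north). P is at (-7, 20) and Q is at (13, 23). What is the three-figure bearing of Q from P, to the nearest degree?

081°

Δeast = 13 − -7 = 20.00; Δnorth = 23 − 20 = 3.00.
Bearing = atan2(Δeast, Δnorth) mod 360° = 81.47° ≈ 081°.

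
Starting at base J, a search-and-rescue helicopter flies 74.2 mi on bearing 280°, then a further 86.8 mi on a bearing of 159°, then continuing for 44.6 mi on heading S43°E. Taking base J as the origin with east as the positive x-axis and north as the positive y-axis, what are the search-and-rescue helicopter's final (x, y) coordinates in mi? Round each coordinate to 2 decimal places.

(-11.55, -100.77)

Leg 1 (280°, 74.2 mi): east 74.2 sin 280° = -73.07, north 74.2 cos 280° = 12.88
Leg 2 (159°, 86.8 mi): east 86.8 sin 159° = 31.11, north 86.8 cos 159° = -81.03
Leg 3 (S43°E, 44.6 mi): east 44.6 sin 137° = 30.42, north 44.6 cos 137° = -32.62
Summing: -11.55 mi east, -100.77 mi north → (-11.55, -100.77).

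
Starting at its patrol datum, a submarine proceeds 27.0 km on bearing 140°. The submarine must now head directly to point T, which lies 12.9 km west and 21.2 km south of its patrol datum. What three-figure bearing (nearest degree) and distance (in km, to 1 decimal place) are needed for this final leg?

269°, 30.3 km

Leg 1 (140°, 27.0 km): east 27.0 sin 140° = 17.36, north 27.0 cos 140° = -20.68
Current position: (17.36, -20.68). Target: (-12.9, -21.2). Remaining: Δeast = -30.26, Δnorth = -0.52.
Bearing = atan2(-30.26, -0.52) mod 360° = 269.02°; distance = √((-30.26)² + (-0.52)²) = 30.260 km.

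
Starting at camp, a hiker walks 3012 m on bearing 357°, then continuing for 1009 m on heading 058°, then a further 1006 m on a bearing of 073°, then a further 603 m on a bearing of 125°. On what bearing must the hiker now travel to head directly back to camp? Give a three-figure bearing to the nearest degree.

212°

Leg 1 (357°, 3012 m): east 3012 sin 357° = -157.64, north 3012 cos 357° = 3007.87
Leg 2 (058°, 1009 m): east 1009 sin 58° = 855.68, north 1009 cos 58° = 534.69
Leg 3 (073°, 1006 m): east 1006 sin 73° = 962.04, north 1006 cos 73° = 294.13
Leg 4 (125°, 603 m): east 603 sin 125° = 493.95, north 603 cos 125° = -345.87
Net displacement: 2154.04 east, 3490.82 north. Direction back to start is (-2154.04, -3490.82): bearing = atan2(-2154.04, -3490.82) mod 360° = 211.68° ≈ 212°.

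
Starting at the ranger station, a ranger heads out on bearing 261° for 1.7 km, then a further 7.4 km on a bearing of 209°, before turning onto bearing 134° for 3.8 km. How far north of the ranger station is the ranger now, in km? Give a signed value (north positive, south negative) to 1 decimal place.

Leg 1 (261°, 1.7 km): east 1.7 sin 261° = -1.68, north 1.7 cos 261° = -0.27
Leg 2 (209°, 7.4 km): east 7.4 sin 209° = -3.59, north 7.4 cos 209° = -6.47
Leg 3 (134°, 3.8 km): east 3.8 sin 134° = 2.73, north 3.8 cos 134° = -2.64
Net north component: -9.38 km.

-9.4 km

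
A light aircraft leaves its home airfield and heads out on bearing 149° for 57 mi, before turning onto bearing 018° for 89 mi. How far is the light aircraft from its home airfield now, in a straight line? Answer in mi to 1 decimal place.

Leg 1 (149°, 57 mi): east 57 sin 149° = 29.36, north 57 cos 149° = -48.86
Leg 2 (018°, 89 mi): east 89 sin 18° = 27.50, north 89 cos 18° = 84.64
Net: 56.86 east, 35.79 north. Distance = √((56.86)² + (35.79)²) = 67.184 mi.

67.2 mi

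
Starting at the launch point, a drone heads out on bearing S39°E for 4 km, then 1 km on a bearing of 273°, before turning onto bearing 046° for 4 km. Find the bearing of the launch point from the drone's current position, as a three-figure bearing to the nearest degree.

274°

Leg 1 (S39°E, 4 km): east 4 sin 141° = 2.52, north 4 cos 141° = -3.11
Leg 2 (273°, 1 km): east 1 sin 273° = -1.00, north 1 cos 273° = 0.05
Leg 3 (046°, 4 km): east 4 sin 46° = 2.88, north 4 cos 46° = 2.78
Net displacement: 4.40 east, -0.28 north. Direction back to start is (-4.40, 0.28): bearing = atan2(-4.40, 0.28) mod 360° = 273.61° ≈ 274°.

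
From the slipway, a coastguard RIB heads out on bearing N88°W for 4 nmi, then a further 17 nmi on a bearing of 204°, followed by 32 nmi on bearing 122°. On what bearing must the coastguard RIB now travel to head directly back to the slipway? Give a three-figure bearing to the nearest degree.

Leg 1 (N88°W, 4 nmi): east 4 sin 272° = -4.00, north 4 cos 272° = 0.14
Leg 2 (204°, 17 nmi): east 17 sin 204° = -6.91, north 17 cos 204° = -15.53
Leg 3 (122°, 32 nmi): east 32 sin 122° = 27.14, north 32 cos 122° = -16.96
Net displacement: 16.23 east, -32.35 north. Direction back to start is (-16.23, 32.35): bearing = atan2(-16.23, 32.35) mod 360° = 333.36° ≈ 333°.

333°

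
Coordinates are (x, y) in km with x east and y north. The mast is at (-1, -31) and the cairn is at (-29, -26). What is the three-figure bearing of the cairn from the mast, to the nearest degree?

280°

Δeast = -29 − -1 = -28.00; Δnorth = -26 − -31 = 5.00.
Bearing = atan2(Δeast, Δnorth) mod 360° = 280.12° ≈ 280°.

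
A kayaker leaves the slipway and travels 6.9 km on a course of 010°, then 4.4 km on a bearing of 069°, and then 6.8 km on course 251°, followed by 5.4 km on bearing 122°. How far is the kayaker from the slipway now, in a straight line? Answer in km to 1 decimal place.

4.8 km

Leg 1 (010°, 6.9 km): east 6.9 sin 10° = 1.20, north 6.9 cos 10° = 6.80
Leg 2 (069°, 4.4 km): east 4.4 sin 69° = 4.11, north 4.4 cos 69° = 1.58
Leg 3 (251°, 6.8 km): east 6.8 sin 251° = -6.43, north 6.8 cos 251° = -2.21
Leg 4 (122°, 5.4 km): east 5.4 sin 122° = 4.58, north 5.4 cos 122° = -2.86
Net: 3.46 east, 3.30 north. Distance = √((3.46)² + (3.30)²) = 4.776 km.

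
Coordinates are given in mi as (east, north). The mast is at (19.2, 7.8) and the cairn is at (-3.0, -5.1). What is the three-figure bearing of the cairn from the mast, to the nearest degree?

240°

Δeast = -3.0 − 19.2 = -22.20; Δnorth = -5.1 − 7.8 = -12.90.
Bearing = atan2(Δeast, Δnorth) mod 360° = 239.84° ≈ 240°.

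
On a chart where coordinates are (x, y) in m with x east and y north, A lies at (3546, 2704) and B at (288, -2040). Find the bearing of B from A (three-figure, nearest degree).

Δeast = 288 − 3546 = -3258.00; Δnorth = -2040 − 2704 = -4744.00.
Bearing = atan2(Δeast, Δnorth) mod 360° = 214.48° ≈ 214°.

214°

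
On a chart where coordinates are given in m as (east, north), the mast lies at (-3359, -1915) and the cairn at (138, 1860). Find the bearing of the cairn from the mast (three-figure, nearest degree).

043°

Δeast = 138 − -3359 = 3497.00; Δnorth = 1860 − -1915 = 3775.00.
Bearing = atan2(Δeast, Δnorth) mod 360° = 42.81° ≈ 043°.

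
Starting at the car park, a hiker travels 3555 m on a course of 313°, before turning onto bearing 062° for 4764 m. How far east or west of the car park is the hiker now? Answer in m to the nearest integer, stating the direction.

Leg 1 (313°, 3555 m): east 3555 sin 313° = -2599.96, north 3555 cos 313° = 2424.50
Leg 2 (062°, 4764 m): east 4764 sin 62° = 4206.36, north 4764 cos 62° = 2236.56
Net east component: 1606.40 m.

1606 m east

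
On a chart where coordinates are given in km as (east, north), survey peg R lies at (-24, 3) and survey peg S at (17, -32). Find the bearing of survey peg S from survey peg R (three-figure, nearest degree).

130°

Δeast = 17 − -24 = 41.00; Δnorth = -32 − 3 = -35.00.
Bearing = atan2(Δeast, Δnorth) mod 360° = 130.49° ≈ 130°.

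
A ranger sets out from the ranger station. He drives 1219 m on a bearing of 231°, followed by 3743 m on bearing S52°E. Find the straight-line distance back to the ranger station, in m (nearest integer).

Leg 1 (231°, 1219 m): east 1219 sin 231° = -947.34, north 1219 cos 231° = -767.14
Leg 2 (S52°E, 3743 m): east 3743 sin 128° = 2949.52, north 3743 cos 128° = -2304.42
Net: 2002.18 east, -3071.56 north. Distance = √((2002.18)² + (-3071.56)²) = 3666.502 m.

3667 m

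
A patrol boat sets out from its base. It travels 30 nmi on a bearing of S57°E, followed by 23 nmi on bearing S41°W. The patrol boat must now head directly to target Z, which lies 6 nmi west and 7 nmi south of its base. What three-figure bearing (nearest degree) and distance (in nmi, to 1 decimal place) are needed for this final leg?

Leg 1 (S57°E, 30 nmi): east 30 sin 123° = 25.16, north 30 cos 123° = -16.34
Leg 2 (S41°W, 23 nmi): east 23 sin 221° = -15.09, north 23 cos 221° = -17.36
Current position: (10.07, -33.70). Target: (-6, -7). Remaining: Δeast = -16.07, Δnorth = 26.70.
Bearing = atan2(-16.07, 26.70) mod 360° = 328.95°; distance = √((-16.07)² + (26.70)²) = 31.161 nmi.

329°, 31.2 nmi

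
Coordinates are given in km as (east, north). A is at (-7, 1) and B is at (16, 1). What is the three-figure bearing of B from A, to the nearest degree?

090°

Δeast = 16 − -7 = 23.00; Δnorth = 1 − 1 = 0.00.
Bearing = atan2(Δeast, Δnorth) mod 360° = 90.00° ≈ 090°.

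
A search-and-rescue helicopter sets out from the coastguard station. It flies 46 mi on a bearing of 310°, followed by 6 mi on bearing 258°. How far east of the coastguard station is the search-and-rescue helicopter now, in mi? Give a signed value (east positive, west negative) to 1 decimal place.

Leg 1 (310°, 46 mi): east 46 sin 310° = -35.24, north 46 cos 310° = 29.57
Leg 2 (258°, 6 mi): east 6 sin 258° = -5.87, north 6 cos 258° = -1.25
Net east component: -41.11 mi.

-41.1 mi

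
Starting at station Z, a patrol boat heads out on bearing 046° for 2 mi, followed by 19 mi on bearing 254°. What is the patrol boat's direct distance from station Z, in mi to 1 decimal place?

17.3 mi

Leg 1 (046°, 2 mi): east 2 sin 46° = 1.44, north 2 cos 46° = 1.39
Leg 2 (254°, 19 mi): east 19 sin 254° = -18.26, north 19 cos 254° = -5.24
Net: -16.83 east, -3.85 north. Distance = √((-16.83)² + (-3.85)²) = 17.260 mi.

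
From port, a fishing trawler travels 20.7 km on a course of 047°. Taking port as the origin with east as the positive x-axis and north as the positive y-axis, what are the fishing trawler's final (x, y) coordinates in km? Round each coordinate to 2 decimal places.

(15.14, 14.12)

Leg 1 (047°, 20.7 km): east 20.7 sin 47° = 15.14, north 20.7 cos 47° = 14.12
Summing: 15.14 km east, 14.12 km north → (15.14, 14.12).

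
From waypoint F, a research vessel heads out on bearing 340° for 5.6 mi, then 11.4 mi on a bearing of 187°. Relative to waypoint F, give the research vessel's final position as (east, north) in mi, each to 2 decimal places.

(-3.30, -6.05)

Leg 1 (340°, 5.6 mi): east 5.6 sin 340° = -1.92, north 5.6 cos 340° = 5.26
Leg 2 (187°, 11.4 mi): east 11.4 sin 187° = -1.39, north 11.4 cos 187° = -11.32
Summing: -3.30 mi east, -6.05 mi north → (-3.30, -6.05).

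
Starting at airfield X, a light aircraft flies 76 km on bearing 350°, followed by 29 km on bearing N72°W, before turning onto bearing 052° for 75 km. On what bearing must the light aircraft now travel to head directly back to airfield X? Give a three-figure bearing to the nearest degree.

Leg 1 (350°, 76 km): east 76 sin 350° = -13.20, north 76 cos 350° = 74.85
Leg 2 (N72°W, 29 km): east 29 sin 288° = -27.58, north 29 cos 288° = 8.96
Leg 3 (052°, 75 km): east 75 sin 52° = 59.10, north 75 cos 52° = 46.17
Net displacement: 18.32 east, 129.98 north. Direction back to start is (-18.32, -129.98): bearing = atan2(-18.32, -129.98) mod 360° = 188.02° ≈ 188°.

188°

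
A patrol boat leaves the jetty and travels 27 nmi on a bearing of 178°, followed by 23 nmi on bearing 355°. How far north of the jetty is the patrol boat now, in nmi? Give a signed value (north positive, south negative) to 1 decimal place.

-4.1 nmi

Leg 1 (178°, 27 nmi): east 27 sin 178° = 0.94, north 27 cos 178° = -26.98
Leg 2 (355°, 23 nmi): east 23 sin 355° = -2.00, north 23 cos 355° = 22.91
Net north component: -4.07 nmi.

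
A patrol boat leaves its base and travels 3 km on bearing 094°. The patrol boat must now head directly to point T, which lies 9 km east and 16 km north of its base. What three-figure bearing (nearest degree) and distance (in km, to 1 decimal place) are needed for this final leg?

Leg 1 (094°, 3 km): east 3 sin 94° = 2.99, north 3 cos 94° = -0.21
Current position: (2.99, -0.21). Target: (9, 16). Remaining: Δeast = 6.01, Δnorth = 16.21.
Bearing = atan2(6.01, 16.21) mod 360° = 20.34°; distance = √((6.01)² + (16.21)²) = 17.287 km.

020°, 17.3 km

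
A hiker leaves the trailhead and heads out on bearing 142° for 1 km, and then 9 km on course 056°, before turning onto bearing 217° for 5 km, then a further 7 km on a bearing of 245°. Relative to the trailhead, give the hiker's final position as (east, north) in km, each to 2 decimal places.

Leg 1 (142°, 1 km): east 1 sin 142° = 0.62, north 1 cos 142° = -0.79
Leg 2 (056°, 9 km): east 9 sin 56° = 7.46, north 9 cos 56° = 5.03
Leg 3 (217°, 5 km): east 5 sin 217° = -3.01, north 5 cos 217° = -3.99
Leg 4 (245°, 7 km): east 7 sin 245° = -6.34, north 7 cos 245° = -2.96
Summing: -1.28 km east, -2.71 km north → (-1.28, -2.71).

(-1.28, -2.71)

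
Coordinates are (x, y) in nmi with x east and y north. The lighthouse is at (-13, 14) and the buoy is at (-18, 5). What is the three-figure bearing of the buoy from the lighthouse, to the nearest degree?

Δeast = -18 − -13 = -5.00; Δnorth = 5 − 14 = -9.00.
Bearing = atan2(Δeast, Δnorth) mod 360° = 209.05° ≈ 209°.

209°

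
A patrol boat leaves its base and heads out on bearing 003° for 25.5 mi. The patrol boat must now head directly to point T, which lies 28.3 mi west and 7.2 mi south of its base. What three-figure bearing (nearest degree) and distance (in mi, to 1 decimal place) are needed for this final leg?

Leg 1 (003°, 25.5 mi): east 25.5 sin 3° = 1.33, north 25.5 cos 3° = 25.47
Current position: (1.33, 25.47). Target: (-28.3, -7.2). Remaining: Δeast = -29.63, Δnorth = -32.67.
Bearing = atan2(-29.63, -32.67) mod 360° = 222.22°; distance = √((-29.63)² + (-32.67)²) = 44.105 mi.

222°, 44.1 mi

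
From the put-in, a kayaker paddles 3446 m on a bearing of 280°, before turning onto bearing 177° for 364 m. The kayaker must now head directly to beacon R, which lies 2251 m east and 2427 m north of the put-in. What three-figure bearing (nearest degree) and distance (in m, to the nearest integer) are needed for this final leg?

069°, 6038 m

Leg 1 (280°, 3446 m): east 3446 sin 280° = -3393.65, north 3446 cos 280° = 598.39
Leg 2 (177°, 364 m): east 364 sin 177° = 19.05, north 364 cos 177° = -363.50
Current position: (-3374.60, 234.89). Target: (2251, 2427). Remaining: Δeast = 5625.60, Δnorth = 2192.11.
Bearing = atan2(5625.60, 2192.11) mod 360° = 68.71°; distance = √((5625.60)² + (2192.11)²) = 6037.606 m.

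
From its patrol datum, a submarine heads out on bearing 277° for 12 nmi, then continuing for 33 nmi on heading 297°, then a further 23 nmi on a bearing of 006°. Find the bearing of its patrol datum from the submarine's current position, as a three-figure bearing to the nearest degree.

135°

Leg 1 (277°, 12 nmi): east 12 sin 277° = -11.91, north 12 cos 277° = 1.46
Leg 2 (297°, 33 nmi): east 33 sin 297° = -29.40, north 33 cos 297° = 14.98
Leg 3 (006°, 23 nmi): east 23 sin 6° = 2.40, north 23 cos 6° = 22.87
Net displacement: -38.91 east, 39.32 north. Direction back to start is (38.91, -39.32): bearing = atan2(38.91, -39.32) mod 360° = 135.30° ≈ 135°.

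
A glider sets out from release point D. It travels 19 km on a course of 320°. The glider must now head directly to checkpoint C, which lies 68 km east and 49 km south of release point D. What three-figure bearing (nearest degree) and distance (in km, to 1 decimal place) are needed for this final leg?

Leg 1 (320°, 19 km): east 19 sin 320° = -12.21, north 19 cos 320° = 14.55
Current position: (-12.21, 14.55). Target: (68, -49). Remaining: Δeast = 80.21, Δnorth = -63.55.
Bearing = atan2(80.21, -63.55) mod 360° = 128.39°; distance = √((80.21)² + (-63.55)²) = 102.339 km.

128°, 102.3 km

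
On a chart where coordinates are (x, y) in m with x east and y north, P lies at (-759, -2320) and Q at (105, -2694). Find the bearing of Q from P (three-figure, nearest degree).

113°

Δeast = 105 − -759 = 864.00; Δnorth = -2694 − -2320 = -374.00.
Bearing = atan2(Δeast, Δnorth) mod 360° = 113.41° ≈ 113°.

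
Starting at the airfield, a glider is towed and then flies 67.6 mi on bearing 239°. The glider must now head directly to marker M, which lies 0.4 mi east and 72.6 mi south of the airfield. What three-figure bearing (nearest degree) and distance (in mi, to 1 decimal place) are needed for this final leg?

Leg 1 (239°, 67.6 mi): east 67.6 sin 239° = -57.94, north 67.6 cos 239° = -34.82
Current position: (-57.94, -34.82). Target: (0.4, -72.6). Remaining: Δeast = 58.34, Δnorth = -37.78.
Bearing = atan2(58.34, -37.78) mod 360° = 122.93°; distance = √((58.34)² + (-37.78)²) = 69.510 mi.

123°, 69.5 mi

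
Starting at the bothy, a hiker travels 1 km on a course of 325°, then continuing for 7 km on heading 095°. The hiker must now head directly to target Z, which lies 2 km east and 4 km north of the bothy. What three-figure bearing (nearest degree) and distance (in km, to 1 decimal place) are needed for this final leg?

311°, 5.8 km

Leg 1 (325°, 1 km): east 1 sin 325° = -0.57, north 1 cos 325° = 0.82
Leg 2 (095°, 7 km): east 7 sin 95° = 6.97, north 7 cos 95° = -0.61
Current position: (6.40, 0.21). Target: (2, 4). Remaining: Δeast = -4.40, Δnorth = 3.79.
Bearing = atan2(-4.40, 3.79) mod 360° = 310.75°; distance = √((-4.40)² + (3.79)²) = 5.808 km.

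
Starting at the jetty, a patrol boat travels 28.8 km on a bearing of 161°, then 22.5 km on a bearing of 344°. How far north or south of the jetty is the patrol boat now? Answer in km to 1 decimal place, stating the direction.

Leg 1 (161°, 28.8 km): east 28.8 sin 161° = 9.38, north 28.8 cos 161° = -27.23
Leg 2 (344°, 22.5 km): east 22.5 sin 344° = -6.20, north 22.5 cos 344° = 21.63
Net north component: -5.60 km.

5.6 km south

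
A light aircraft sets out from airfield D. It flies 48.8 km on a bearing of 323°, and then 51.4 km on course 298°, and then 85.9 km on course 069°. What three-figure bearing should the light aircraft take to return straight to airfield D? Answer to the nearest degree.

183°

Leg 1 (323°, 48.8 km): east 48.8 sin 323° = -29.37, north 48.8 cos 323° = 38.97
Leg 2 (298°, 51.4 km): east 51.4 sin 298° = -45.38, north 51.4 cos 298° = 24.13
Leg 3 (069°, 85.9 km): east 85.9 sin 69° = 80.19, north 85.9 cos 69° = 30.78
Net displacement: 5.44 east, 93.89 north. Direction back to start is (-5.44, -93.89): bearing = atan2(-5.44, -93.89) mod 360° = 183.32° ≈ 183°.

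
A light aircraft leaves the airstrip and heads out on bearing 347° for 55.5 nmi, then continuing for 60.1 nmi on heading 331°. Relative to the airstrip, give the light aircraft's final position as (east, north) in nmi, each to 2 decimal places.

(-41.62, 106.64)

Leg 1 (347°, 55.5 nmi): east 55.5 sin 347° = -12.48, north 55.5 cos 347° = 54.08
Leg 2 (331°, 60.1 nmi): east 60.1 sin 331° = -29.14, north 60.1 cos 331° = 52.56
Summing: -41.62 nmi east, 106.64 nmi north → (-41.62, 106.64).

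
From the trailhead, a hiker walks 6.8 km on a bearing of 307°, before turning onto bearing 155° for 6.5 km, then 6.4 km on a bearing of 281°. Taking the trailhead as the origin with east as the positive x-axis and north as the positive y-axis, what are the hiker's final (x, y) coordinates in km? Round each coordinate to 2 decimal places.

(-8.97, -0.58)

Leg 1 (307°, 6.8 km): east 6.8 sin 307° = -5.43, north 6.8 cos 307° = 4.09
Leg 2 (155°, 6.5 km): east 6.5 sin 155° = 2.75, north 6.5 cos 155° = -5.89
Leg 3 (281°, 6.4 km): east 6.4 sin 281° = -6.28, north 6.4 cos 281° = 1.22
Summing: -8.97 km east, -0.58 km north → (-8.97, -0.58).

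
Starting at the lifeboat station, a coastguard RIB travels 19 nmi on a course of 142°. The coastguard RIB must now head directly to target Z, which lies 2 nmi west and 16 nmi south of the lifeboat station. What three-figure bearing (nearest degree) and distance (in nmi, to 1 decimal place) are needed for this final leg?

Leg 1 (142°, 19 nmi): east 19 sin 142° = 11.70, north 19 cos 142° = -14.97
Current position: (11.70, -14.97). Target: (-2, -16). Remaining: Δeast = -13.70, Δnorth = -1.03.
Bearing = atan2(-13.70, -1.03) mod 360° = 265.71°; distance = √((-13.70)² + (-1.03)²) = 13.736 nmi.

266°, 13.7 nmi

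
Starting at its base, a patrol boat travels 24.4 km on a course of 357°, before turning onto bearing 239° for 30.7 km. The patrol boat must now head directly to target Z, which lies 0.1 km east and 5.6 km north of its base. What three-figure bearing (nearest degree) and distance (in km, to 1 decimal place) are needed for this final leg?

096°, 27.8 km

Leg 1 (357°, 24.4 km): east 24.4 sin 357° = -1.28, north 24.4 cos 357° = 24.37
Leg 2 (239°, 30.7 km): east 30.7 sin 239° = -26.32, north 30.7 cos 239° = -15.81
Current position: (-27.59, 8.55). Target: (0.1, 5.6). Remaining: Δeast = 27.69, Δnorth = -2.95.
Bearing = atan2(27.69, -2.95) mod 360° = 96.09°; distance = √((27.69)² + (-2.95)²) = 27.849 km.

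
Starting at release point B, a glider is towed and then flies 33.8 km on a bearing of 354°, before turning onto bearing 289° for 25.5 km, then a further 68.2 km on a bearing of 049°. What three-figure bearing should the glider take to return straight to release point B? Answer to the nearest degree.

Leg 1 (354°, 33.8 km): east 33.8 sin 354° = -3.53, north 33.8 cos 354° = 33.61
Leg 2 (289°, 25.5 km): east 25.5 sin 289° = -24.11, north 25.5 cos 289° = 8.30
Leg 3 (049°, 68.2 km): east 68.2 sin 49° = 51.47, north 68.2 cos 49° = 44.74
Net displacement: 23.83 east, 86.66 north. Direction back to start is (-23.83, -86.66): bearing = atan2(-23.83, -86.66) mod 360° = 195.37° ≈ 195°.

195°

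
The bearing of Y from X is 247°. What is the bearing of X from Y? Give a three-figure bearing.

Back-bearing = 247° − 180° = 067°.

067°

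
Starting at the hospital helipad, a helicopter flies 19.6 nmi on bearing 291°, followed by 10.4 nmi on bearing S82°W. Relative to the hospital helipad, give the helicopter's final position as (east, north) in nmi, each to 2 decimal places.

Leg 1 (291°, 19.6 nmi): east 19.6 sin 291° = -18.30, north 19.6 cos 291° = 7.02
Leg 2 (S82°W, 10.4 nmi): east 10.4 sin 262° = -10.30, north 10.4 cos 262° = -1.45
Summing: -28.60 nmi east, 5.58 nmi north → (-28.60, 5.58).

(-28.60, 5.58)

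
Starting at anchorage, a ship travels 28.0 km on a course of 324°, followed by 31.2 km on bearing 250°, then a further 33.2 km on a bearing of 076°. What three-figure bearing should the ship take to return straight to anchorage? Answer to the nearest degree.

Leg 1 (324°, 28.0 km): east 28.0 sin 324° = -16.46, north 28.0 cos 324° = 22.65
Leg 2 (250°, 31.2 km): east 31.2 sin 250° = -29.32, north 31.2 cos 250° = -10.67
Leg 3 (076°, 33.2 km): east 33.2 sin 76° = 32.21, north 33.2 cos 76° = 8.03
Net displacement: -13.56 east, 20.01 north. Direction back to start is (13.56, -20.01): bearing = atan2(13.56, -20.01) mod 360° = 145.88° ≈ 146°.

146°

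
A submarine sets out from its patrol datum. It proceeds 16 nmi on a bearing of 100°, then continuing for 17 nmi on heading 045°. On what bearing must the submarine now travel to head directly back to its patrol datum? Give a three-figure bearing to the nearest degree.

Leg 1 (100°, 16 nmi): east 16 sin 100° = 15.76, north 16 cos 100° = -2.78
Leg 2 (045°, 17 nmi): east 17 sin 45° = 12.02, north 17 cos 45° = 12.02
Net displacement: 27.78 east, 9.24 north. Direction back to start is (-27.78, -9.24): bearing = atan2(-27.78, -9.24) mod 360° = 251.60° ≈ 252°.

252°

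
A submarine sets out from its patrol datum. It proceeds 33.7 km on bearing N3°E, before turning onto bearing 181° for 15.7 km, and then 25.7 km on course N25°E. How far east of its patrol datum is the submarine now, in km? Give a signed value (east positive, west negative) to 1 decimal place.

12.4 km

Leg 1 (N3°E, 33.7 km): east 33.7 sin 3° = 1.76, north 33.7 cos 3° = 33.65
Leg 2 (181°, 15.7 km): east 15.7 sin 181° = -0.27, north 15.7 cos 181° = -15.70
Leg 3 (N25°E, 25.7 km): east 25.7 sin 25° = 10.86, north 25.7 cos 25° = 23.29
Net east component: 12.35 km.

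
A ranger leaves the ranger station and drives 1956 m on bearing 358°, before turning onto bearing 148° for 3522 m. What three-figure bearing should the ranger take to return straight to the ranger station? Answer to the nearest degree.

Leg 1 (358°, 1956 m): east 1956 sin 358° = -68.26, north 1956 cos 358° = 1954.81
Leg 2 (148°, 3522 m): east 3522 sin 148° = 1866.38, north 3522 cos 148° = -2986.83
Net displacement: 1798.11 east, -1032.02 north. Direction back to start is (-1798.11, 1032.02): bearing = atan2(-1798.11, 1032.02) mod 360° = 299.85° ≈ 300°.

300°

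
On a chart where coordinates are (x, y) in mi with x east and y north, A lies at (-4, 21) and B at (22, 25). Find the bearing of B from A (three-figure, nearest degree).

Δeast = 22 − -4 = 26.00; Δnorth = 25 − 21 = 4.00.
Bearing = atan2(Δeast, Δnorth) mod 360° = 81.25° ≈ 081°.

081°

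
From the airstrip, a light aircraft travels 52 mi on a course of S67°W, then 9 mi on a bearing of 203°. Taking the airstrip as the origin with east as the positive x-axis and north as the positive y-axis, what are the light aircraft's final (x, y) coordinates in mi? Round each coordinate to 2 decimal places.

(-51.38, -28.60)

Leg 1 (S67°W, 52 mi): east 52 sin 247° = -47.87, north 52 cos 247° = -20.32
Leg 2 (203°, 9 mi): east 9 sin 203° = -3.52, north 9 cos 203° = -8.28
Summing: -51.38 mi east, -28.60 mi north → (-51.38, -28.60).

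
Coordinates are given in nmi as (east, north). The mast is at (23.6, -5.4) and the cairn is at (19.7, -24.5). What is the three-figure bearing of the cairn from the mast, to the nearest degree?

192°

Δeast = 19.7 − 23.6 = -3.90; Δnorth = -24.5 − -5.4 = -19.10.
Bearing = atan2(Δeast, Δnorth) mod 360° = 191.54° ≈ 192°.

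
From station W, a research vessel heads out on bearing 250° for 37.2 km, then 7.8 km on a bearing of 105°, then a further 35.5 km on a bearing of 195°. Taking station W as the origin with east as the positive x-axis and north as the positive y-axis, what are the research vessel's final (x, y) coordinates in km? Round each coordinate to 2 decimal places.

Leg 1 (250°, 37.2 km): east 37.2 sin 250° = -34.96, north 37.2 cos 250° = -12.72
Leg 2 (105°, 7.8 km): east 7.8 sin 105° = 7.53, north 7.8 cos 105° = -2.02
Leg 3 (195°, 35.5 km): east 35.5 sin 195° = -9.19, north 35.5 cos 195° = -34.29
Summing: -36.61 km east, -49.03 km north → (-36.61, -49.03).

(-36.61, -49.03)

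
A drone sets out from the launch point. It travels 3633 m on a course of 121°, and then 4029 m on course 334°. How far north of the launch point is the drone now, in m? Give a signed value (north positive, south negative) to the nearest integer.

Leg 1 (121°, 3633 m): east 3633 sin 121° = 3114.09, north 3633 cos 121° = -1871.13
Leg 2 (334°, 4029 m): east 4029 sin 334° = -1766.20, north 4029 cos 334° = 3621.24
Net north component: 1750.11 m.

1750 m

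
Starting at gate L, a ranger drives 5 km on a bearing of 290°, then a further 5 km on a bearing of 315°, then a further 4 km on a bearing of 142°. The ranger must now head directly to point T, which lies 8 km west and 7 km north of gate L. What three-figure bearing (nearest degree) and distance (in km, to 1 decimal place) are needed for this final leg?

Leg 1 (290°, 5 km): east 5 sin 290° = -4.70, north 5 cos 290° = 1.71
Leg 2 (315°, 5 km): east 5 sin 315° = -3.54, north 5 cos 315° = 3.54
Leg 3 (142°, 4 km): east 4 sin 142° = 2.46, north 4 cos 142° = -3.15
Current position: (-5.77, 2.09). Target: (-8, 7). Remaining: Δeast = -2.23, Δnorth = 4.91.
Bearing = atan2(-2.23, 4.91) mod 360° = 335.57°; distance = √((-2.23)² + (4.91)²) = 5.389 km.

336°, 5.4 km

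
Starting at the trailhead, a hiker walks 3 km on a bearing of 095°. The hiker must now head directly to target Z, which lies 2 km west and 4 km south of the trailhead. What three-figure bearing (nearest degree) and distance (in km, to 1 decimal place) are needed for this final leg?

233°, 6.2 km

Leg 1 (095°, 3 km): east 3 sin 95° = 2.99, north 3 cos 95° = -0.26
Current position: (2.99, -0.26). Target: (-2, -4). Remaining: Δeast = -4.99, Δnorth = -3.74.
Bearing = atan2(-4.99, -3.74) mod 360° = 233.15°; distance = √((-4.99)² + (-3.74)²) = 6.234 km.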